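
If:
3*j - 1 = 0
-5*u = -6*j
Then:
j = 1/3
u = 2/5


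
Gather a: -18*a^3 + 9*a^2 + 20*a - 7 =-18*a^3 + 9*a^2 + 20*a - 7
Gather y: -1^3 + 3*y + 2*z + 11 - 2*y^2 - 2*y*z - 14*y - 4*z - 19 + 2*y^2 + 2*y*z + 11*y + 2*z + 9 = 0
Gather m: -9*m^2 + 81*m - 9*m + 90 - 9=-9*m^2 + 72*m + 81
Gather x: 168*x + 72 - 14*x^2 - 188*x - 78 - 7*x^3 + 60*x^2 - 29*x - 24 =-7*x^3 + 46*x^2 - 49*x - 30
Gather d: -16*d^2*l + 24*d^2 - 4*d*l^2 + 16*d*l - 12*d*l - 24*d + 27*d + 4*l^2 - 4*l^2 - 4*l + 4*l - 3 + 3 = d^2*(24 - 16*l) + d*(-4*l^2 + 4*l + 3)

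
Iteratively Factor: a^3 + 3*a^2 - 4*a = (a)*(a^2 + 3*a - 4) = a*(a + 4)*(a - 1)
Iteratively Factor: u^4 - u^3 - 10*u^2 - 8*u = (u + 1)*(u^3 - 2*u^2 - 8*u) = (u - 4)*(u + 1)*(u^2 + 2*u) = u*(u - 4)*(u + 1)*(u + 2)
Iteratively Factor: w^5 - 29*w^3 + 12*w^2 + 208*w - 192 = (w - 1)*(w^4 + w^3 - 28*w^2 - 16*w + 192) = (w - 1)*(w + 4)*(w^3 - 3*w^2 - 16*w + 48) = (w - 4)*(w - 1)*(w + 4)*(w^2 + w - 12) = (w - 4)*(w - 3)*(w - 1)*(w + 4)*(w + 4)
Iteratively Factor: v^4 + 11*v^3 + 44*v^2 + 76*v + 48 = (v + 2)*(v^3 + 9*v^2 + 26*v + 24) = (v + 2)*(v + 4)*(v^2 + 5*v + 6) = (v + 2)*(v + 3)*(v + 4)*(v + 2)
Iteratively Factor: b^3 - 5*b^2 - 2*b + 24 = (b + 2)*(b^2 - 7*b + 12) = (b - 4)*(b + 2)*(b - 3)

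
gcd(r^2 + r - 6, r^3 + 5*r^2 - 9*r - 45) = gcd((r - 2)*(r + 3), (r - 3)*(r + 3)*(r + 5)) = r + 3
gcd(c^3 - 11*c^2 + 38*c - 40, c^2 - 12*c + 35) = c - 5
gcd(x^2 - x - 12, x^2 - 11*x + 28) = x - 4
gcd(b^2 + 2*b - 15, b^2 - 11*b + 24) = b - 3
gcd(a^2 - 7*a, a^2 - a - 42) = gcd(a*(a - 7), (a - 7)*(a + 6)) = a - 7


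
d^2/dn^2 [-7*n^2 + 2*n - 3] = -14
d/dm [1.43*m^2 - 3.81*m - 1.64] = 2.86*m - 3.81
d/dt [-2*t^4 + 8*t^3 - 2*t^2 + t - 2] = -8*t^3 + 24*t^2 - 4*t + 1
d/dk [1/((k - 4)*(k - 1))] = (5 - 2*k)/(k^4 - 10*k^3 + 33*k^2 - 40*k + 16)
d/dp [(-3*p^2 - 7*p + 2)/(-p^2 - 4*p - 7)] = (5*p^2 + 46*p + 57)/(p^4 + 8*p^3 + 30*p^2 + 56*p + 49)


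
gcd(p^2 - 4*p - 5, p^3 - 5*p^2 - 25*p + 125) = p - 5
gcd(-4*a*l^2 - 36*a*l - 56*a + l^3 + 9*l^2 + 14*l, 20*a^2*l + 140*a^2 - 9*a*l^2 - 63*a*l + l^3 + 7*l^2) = 4*a*l + 28*a - l^2 - 7*l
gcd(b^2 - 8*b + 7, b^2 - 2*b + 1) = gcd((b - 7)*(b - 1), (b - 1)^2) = b - 1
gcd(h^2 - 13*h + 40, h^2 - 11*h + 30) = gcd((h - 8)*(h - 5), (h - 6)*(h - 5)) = h - 5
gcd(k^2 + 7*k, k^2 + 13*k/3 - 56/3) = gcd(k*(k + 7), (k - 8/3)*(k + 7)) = k + 7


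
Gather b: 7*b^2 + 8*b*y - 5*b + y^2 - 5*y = 7*b^2 + b*(8*y - 5) + y^2 - 5*y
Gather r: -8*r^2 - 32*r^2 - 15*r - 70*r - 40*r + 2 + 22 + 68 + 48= -40*r^2 - 125*r + 140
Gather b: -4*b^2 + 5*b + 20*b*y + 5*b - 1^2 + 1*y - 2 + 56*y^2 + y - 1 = -4*b^2 + b*(20*y + 10) + 56*y^2 + 2*y - 4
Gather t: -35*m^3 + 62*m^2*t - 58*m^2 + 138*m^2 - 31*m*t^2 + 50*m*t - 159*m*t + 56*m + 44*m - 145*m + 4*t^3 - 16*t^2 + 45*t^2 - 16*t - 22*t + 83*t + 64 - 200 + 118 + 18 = -35*m^3 + 80*m^2 - 45*m + 4*t^3 + t^2*(29 - 31*m) + t*(62*m^2 - 109*m + 45)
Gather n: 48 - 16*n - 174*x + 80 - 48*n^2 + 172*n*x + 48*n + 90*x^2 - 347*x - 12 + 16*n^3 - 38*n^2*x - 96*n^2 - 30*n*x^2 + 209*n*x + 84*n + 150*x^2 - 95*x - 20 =16*n^3 + n^2*(-38*x - 144) + n*(-30*x^2 + 381*x + 116) + 240*x^2 - 616*x + 96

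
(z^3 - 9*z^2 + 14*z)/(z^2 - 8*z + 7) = z*(z - 2)/(z - 1)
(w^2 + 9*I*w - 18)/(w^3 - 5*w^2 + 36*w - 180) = (w + 3*I)/(w^2 - w*(5 + 6*I) + 30*I)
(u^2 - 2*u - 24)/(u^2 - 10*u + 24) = (u + 4)/(u - 4)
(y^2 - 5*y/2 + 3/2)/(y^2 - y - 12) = (-y^2 + 5*y/2 - 3/2)/(-y^2 + y + 12)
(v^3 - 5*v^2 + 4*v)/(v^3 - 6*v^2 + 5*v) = (v - 4)/(v - 5)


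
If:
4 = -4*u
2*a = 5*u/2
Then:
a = -5/4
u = -1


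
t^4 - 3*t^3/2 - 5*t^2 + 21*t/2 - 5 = (t - 2)*(t - 1)^2*(t + 5/2)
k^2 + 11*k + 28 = (k + 4)*(k + 7)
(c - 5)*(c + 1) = c^2 - 4*c - 5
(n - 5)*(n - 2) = n^2 - 7*n + 10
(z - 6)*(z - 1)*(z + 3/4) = z^3 - 25*z^2/4 + 3*z/4 + 9/2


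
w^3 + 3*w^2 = w^2*(w + 3)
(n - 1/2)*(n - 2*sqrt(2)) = n^2 - 2*sqrt(2)*n - n/2 + sqrt(2)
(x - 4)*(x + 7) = x^2 + 3*x - 28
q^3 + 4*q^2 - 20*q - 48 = (q - 4)*(q + 2)*(q + 6)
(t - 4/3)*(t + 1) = t^2 - t/3 - 4/3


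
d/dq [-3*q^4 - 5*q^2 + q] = -12*q^3 - 10*q + 1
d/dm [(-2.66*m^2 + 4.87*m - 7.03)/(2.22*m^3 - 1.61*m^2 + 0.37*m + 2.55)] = (5.9052*m^4 - 21.6228*m^3 + 53.6763*m^2 - 36.2026*m + 15.0196)/(4.9284*m^6 - 7.1484*m^5 + 4.2349*m^4 + 10.1306*m^3 - 8.0741*m^2 + 1.887*m + 6.5025)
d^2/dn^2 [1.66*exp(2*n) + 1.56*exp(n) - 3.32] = (6.64*exp(n) + 1.56)*exp(n)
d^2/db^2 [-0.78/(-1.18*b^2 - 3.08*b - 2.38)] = (-2.172144*b^2 - 5.669664*b + 0.78*(2.36*b + 3.08)*(4.72*b + 6.16) - 4.381104)/(1.18*b^2 + 3.08*b + 2.38)^3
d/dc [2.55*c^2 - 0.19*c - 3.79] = 5.1*c - 0.19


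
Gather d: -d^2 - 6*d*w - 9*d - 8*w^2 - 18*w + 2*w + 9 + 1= -d^2 + d*(-6*w - 9) - 8*w^2 - 16*w + 10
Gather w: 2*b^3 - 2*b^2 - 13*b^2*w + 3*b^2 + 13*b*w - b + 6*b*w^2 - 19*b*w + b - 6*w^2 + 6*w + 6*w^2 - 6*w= 2*b^3 + b^2 + 6*b*w^2 + w*(-13*b^2 - 6*b)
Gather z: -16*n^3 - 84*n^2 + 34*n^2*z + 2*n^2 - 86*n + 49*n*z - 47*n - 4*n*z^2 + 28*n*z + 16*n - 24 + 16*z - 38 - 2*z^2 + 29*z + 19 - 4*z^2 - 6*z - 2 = -16*n^3 - 82*n^2 - 117*n + z^2*(-4*n - 6) + z*(34*n^2 + 77*n + 39) - 45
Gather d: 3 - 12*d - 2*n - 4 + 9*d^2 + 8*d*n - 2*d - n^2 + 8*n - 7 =9*d^2 + d*(8*n - 14) - n^2 + 6*n - 8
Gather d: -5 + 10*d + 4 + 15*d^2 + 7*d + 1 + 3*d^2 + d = 18*d^2 + 18*d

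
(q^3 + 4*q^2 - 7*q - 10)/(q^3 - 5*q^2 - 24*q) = (-q^3 - 4*q^2 + 7*q + 10)/(q*(-q^2 + 5*q + 24))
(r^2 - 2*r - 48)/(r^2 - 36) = (r - 8)/(r - 6)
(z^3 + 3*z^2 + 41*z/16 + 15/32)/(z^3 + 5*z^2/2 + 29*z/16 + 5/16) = (z + 3/2)/(z + 1)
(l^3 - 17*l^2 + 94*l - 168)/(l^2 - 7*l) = l - 10 + 24/l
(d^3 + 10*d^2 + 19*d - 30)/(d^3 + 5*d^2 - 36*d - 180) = (d - 1)/(d - 6)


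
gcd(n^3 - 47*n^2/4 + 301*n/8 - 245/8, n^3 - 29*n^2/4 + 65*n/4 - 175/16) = n^2 - 19*n/4 + 35/8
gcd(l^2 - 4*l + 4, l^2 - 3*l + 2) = l - 2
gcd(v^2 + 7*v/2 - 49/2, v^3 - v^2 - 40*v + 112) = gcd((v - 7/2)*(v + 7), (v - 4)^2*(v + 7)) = v + 7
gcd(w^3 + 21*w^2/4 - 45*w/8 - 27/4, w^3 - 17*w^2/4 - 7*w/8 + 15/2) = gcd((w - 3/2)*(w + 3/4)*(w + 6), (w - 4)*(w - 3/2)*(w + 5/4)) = w - 3/2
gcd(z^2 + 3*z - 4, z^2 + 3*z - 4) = z^2 + 3*z - 4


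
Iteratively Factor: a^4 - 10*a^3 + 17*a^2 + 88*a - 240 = (a - 4)*(a^3 - 6*a^2 - 7*a + 60) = (a - 5)*(a - 4)*(a^2 - a - 12) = (a - 5)*(a - 4)*(a + 3)*(a - 4)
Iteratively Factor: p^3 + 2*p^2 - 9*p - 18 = (p - 3)*(p^2 + 5*p + 6) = (p - 3)*(p + 2)*(p + 3)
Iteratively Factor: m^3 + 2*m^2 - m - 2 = (m - 1)*(m^2 + 3*m + 2) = (m - 1)*(m + 1)*(m + 2)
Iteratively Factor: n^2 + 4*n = (n + 4)*(n)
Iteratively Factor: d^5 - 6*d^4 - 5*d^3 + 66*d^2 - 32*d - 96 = (d - 4)*(d^4 - 2*d^3 - 13*d^2 + 14*d + 24) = (d - 4)*(d - 2)*(d^3 - 13*d - 12) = (d - 4)*(d - 2)*(d + 3)*(d^2 - 3*d - 4) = (d - 4)*(d - 2)*(d + 1)*(d + 3)*(d - 4)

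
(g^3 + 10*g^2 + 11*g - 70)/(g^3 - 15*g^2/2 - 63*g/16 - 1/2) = 16*(-g^3 - 10*g^2 - 11*g + 70)/(-16*g^3 + 120*g^2 + 63*g + 8)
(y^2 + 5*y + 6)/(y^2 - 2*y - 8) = (y + 3)/(y - 4)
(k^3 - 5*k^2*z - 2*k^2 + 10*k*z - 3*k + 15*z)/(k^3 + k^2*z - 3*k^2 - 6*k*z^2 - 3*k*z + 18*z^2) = (-k^2 + 5*k*z - k + 5*z)/(-k^2 - k*z + 6*z^2)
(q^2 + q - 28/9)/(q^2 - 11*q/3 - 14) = (q - 4/3)/(q - 6)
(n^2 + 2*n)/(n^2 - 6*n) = (n + 2)/(n - 6)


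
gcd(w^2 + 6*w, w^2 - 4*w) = w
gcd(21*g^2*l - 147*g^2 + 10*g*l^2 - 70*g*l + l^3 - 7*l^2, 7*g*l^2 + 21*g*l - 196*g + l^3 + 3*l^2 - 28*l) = 7*g + l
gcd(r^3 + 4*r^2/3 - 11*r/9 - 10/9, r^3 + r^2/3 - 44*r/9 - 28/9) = r + 2/3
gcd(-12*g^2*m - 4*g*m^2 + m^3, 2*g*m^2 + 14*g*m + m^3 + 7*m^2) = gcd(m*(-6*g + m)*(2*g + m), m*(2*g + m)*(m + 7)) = 2*g*m + m^2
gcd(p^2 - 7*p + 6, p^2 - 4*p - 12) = p - 6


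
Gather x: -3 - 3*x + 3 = -3*x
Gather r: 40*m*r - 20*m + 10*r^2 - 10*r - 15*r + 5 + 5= -20*m + 10*r^2 + r*(40*m - 25) + 10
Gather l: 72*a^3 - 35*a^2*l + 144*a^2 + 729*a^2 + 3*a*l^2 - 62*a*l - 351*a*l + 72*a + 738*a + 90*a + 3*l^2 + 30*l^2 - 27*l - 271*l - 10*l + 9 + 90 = 72*a^3 + 873*a^2 + 900*a + l^2*(3*a + 33) + l*(-35*a^2 - 413*a - 308) + 99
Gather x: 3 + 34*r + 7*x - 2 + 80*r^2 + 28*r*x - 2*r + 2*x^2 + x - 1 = 80*r^2 + 32*r + 2*x^2 + x*(28*r + 8)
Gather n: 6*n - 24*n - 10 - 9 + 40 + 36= 57 - 18*n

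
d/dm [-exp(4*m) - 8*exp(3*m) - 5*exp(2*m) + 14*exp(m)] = (-4*exp(3*m) - 24*exp(2*m) - 10*exp(m) + 14)*exp(m)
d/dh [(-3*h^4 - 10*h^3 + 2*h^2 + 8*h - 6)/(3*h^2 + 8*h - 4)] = 2*(-9*h^5 - 51*h^4 - 56*h^3 + 56*h^2 + 10*h + 8)/(9*h^4 + 48*h^3 + 40*h^2 - 64*h + 16)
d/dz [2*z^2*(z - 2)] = 2*z*(3*z - 4)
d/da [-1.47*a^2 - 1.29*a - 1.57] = -2.94*a - 1.29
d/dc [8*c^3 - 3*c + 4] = 24*c^2 - 3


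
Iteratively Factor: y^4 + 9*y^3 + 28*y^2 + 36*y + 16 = (y + 4)*(y^3 + 5*y^2 + 8*y + 4) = (y + 2)*(y + 4)*(y^2 + 3*y + 2) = (y + 1)*(y + 2)*(y + 4)*(y + 2)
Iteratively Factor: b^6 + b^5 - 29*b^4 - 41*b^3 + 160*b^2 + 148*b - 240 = (b + 3)*(b^5 - 2*b^4 - 23*b^3 + 28*b^2 + 76*b - 80) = (b - 2)*(b + 3)*(b^4 - 23*b^2 - 18*b + 40) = (b - 2)*(b - 1)*(b + 3)*(b^3 + b^2 - 22*b - 40) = (b - 2)*(b - 1)*(b + 3)*(b + 4)*(b^2 - 3*b - 10) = (b - 5)*(b - 2)*(b - 1)*(b + 3)*(b + 4)*(b + 2)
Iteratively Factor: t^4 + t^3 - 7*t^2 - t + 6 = (t - 1)*(t^3 + 2*t^2 - 5*t - 6) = (t - 2)*(t - 1)*(t^2 + 4*t + 3) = (t - 2)*(t - 1)*(t + 1)*(t + 3)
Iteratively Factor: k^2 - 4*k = (k)*(k - 4)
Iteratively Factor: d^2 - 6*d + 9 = (d - 3)*(d - 3)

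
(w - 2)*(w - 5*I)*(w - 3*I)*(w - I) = w^4 - 2*w^3 - 9*I*w^3 - 23*w^2 + 18*I*w^2 + 46*w + 15*I*w - 30*I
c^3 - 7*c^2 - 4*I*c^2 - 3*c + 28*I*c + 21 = (c - 7)*(c - 3*I)*(c - I)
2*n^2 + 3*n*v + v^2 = (n + v)*(2*n + v)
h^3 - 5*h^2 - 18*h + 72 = (h - 6)*(h - 3)*(h + 4)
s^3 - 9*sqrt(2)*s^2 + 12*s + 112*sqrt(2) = (s - 7*sqrt(2))*(s - 4*sqrt(2))*(s + 2*sqrt(2))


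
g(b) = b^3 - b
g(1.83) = 4.30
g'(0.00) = -1.00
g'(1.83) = 9.05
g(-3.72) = -47.76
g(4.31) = 75.75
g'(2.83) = 23.03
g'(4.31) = 54.73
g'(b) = 3*b^2 - 1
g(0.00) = 0.00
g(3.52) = 40.09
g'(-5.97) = 105.92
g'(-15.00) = 674.00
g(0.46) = -0.36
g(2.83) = 19.84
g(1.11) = 0.26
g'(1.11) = 2.70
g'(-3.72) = 40.52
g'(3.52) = 36.17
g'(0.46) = -0.37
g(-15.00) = -3360.00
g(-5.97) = -206.81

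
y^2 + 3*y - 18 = (y - 3)*(y + 6)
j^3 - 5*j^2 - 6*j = j*(j - 6)*(j + 1)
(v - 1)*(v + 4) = v^2 + 3*v - 4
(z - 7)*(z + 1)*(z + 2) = z^3 - 4*z^2 - 19*z - 14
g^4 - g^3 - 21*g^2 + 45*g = g*(g - 3)^2*(g + 5)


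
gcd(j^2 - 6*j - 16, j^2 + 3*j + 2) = j + 2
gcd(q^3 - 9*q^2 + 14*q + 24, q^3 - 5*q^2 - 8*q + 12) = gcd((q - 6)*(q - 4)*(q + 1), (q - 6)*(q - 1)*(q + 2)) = q - 6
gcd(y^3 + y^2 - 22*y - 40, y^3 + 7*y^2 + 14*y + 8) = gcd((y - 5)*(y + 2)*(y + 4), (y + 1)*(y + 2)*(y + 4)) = y^2 + 6*y + 8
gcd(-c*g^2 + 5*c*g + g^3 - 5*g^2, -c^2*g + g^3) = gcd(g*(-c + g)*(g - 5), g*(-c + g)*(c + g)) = c*g - g^2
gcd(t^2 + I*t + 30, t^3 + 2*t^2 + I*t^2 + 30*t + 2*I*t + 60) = t^2 + I*t + 30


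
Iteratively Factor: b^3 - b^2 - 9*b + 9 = (b + 3)*(b^2 - 4*b + 3) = (b - 3)*(b + 3)*(b - 1)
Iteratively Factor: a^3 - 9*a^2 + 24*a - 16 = (a - 1)*(a^2 - 8*a + 16) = (a - 4)*(a - 1)*(a - 4)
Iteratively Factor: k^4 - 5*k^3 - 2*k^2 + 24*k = (k + 2)*(k^3 - 7*k^2 + 12*k) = k*(k + 2)*(k^2 - 7*k + 12) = k*(k - 3)*(k + 2)*(k - 4)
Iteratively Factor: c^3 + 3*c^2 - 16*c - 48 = (c - 4)*(c^2 + 7*c + 12) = (c - 4)*(c + 3)*(c + 4)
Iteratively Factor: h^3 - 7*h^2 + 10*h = (h)*(h^2 - 7*h + 10) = h*(h - 5)*(h - 2)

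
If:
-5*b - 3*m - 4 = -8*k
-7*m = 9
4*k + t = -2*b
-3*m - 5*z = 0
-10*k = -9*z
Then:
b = 947/875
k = 243/350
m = -9/7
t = -4324/875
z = 27/35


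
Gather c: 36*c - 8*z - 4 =36*c - 8*z - 4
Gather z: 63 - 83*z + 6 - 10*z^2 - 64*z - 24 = -10*z^2 - 147*z + 45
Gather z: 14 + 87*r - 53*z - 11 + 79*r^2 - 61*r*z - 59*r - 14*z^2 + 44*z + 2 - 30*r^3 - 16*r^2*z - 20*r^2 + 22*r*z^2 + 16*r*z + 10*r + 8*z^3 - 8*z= -30*r^3 + 59*r^2 + 38*r + 8*z^3 + z^2*(22*r - 14) + z*(-16*r^2 - 45*r - 17) + 5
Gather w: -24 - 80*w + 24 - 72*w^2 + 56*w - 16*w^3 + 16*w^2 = -16*w^3 - 56*w^2 - 24*w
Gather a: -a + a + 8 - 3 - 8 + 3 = 0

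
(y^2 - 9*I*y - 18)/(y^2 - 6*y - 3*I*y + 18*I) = (y - 6*I)/(y - 6)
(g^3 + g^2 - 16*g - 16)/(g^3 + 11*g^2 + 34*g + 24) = (g - 4)/(g + 6)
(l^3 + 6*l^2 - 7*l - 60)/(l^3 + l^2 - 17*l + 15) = (l + 4)/(l - 1)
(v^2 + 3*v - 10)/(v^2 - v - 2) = (v + 5)/(v + 1)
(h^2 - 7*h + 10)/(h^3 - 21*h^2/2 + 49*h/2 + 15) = 2*(h - 2)/(2*h^2 - 11*h - 6)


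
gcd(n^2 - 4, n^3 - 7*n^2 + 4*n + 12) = n - 2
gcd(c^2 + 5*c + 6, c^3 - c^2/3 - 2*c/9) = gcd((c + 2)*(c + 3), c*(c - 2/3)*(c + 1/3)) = 1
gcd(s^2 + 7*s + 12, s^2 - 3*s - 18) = s + 3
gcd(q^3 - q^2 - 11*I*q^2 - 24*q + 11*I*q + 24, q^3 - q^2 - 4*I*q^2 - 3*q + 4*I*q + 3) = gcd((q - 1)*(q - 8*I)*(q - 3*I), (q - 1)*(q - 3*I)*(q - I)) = q^2 + q*(-1 - 3*I) + 3*I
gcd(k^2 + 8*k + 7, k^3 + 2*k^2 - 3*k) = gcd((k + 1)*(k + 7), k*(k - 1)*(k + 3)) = 1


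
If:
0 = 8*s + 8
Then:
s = -1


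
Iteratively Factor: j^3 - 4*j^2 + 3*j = (j - 1)*(j^2 - 3*j) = j*(j - 1)*(j - 3)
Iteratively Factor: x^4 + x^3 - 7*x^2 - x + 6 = (x - 1)*(x^3 + 2*x^2 - 5*x - 6) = (x - 1)*(x + 1)*(x^2 + x - 6) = (x - 1)*(x + 1)*(x + 3)*(x - 2)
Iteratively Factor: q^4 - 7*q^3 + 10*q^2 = (q - 5)*(q^3 - 2*q^2) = (q - 5)*(q - 2)*(q^2) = q*(q - 5)*(q - 2)*(q)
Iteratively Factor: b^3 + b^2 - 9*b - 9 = (b + 1)*(b^2 - 9) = (b + 1)*(b + 3)*(b - 3)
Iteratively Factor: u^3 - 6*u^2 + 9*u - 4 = (u - 4)*(u^2 - 2*u + 1) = (u - 4)*(u - 1)*(u - 1)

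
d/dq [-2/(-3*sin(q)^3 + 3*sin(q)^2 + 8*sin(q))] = 2*(-9*cos(q) + 6/tan(q) + 8*cos(q)/sin(q)^2)/(3*sin(q)^2 - 3*sin(q) - 8)^2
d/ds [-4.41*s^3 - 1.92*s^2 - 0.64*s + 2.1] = -13.23*s^2 - 3.84*s - 0.64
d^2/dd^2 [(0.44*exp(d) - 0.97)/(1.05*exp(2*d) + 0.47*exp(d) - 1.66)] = (0.4851*exp(4*d) - 4.49484*exp(3*d) + 3.165435*exp(2*d) - 6.633825*exp(d) + 0.45567)*exp(d)/(1.157625*exp(6*d) + 1.554525*exp(5*d) - 4.794615*exp(4*d) - 4.811437*exp(3*d) + 7.580058*exp(2*d) + 3.885396*exp(d) - 4.574296)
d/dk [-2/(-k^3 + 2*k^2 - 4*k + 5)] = 2*(-3*k^2 + 4*k - 4)/(k^3 - 2*k^2 + 4*k - 5)^2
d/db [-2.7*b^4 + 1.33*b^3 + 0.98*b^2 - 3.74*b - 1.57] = -10.8*b^3 + 3.99*b^2 + 1.96*b - 3.74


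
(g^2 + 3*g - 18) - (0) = g^2 + 3*g - 18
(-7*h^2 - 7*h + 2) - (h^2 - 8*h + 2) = -8*h^2 + h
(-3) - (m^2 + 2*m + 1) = -m^2 - 2*m - 4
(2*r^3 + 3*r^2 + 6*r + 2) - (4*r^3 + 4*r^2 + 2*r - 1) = -2*r^3 - r^2 + 4*r + 3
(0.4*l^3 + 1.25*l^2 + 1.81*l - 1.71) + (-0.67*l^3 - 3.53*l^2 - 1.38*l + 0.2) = -0.27*l^3 - 2.28*l^2 + 0.43*l - 1.51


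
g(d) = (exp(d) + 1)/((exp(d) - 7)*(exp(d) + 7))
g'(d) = -(exp(d) + 1)*exp(d)/((exp(d) - 7)*(exp(d) + 7)^2) + exp(d)/((exp(d) - 7)*(exp(d) + 7)) - (exp(d) + 1)*exp(d)/((exp(d) - 7)^2*(exp(d) + 7))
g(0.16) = -0.05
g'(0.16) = -0.03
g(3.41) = 0.04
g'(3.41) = -0.04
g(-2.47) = -0.02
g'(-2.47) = -0.00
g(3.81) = 0.02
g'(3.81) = -0.02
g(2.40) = 0.17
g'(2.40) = -0.40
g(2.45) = 0.15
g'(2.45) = -0.33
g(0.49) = -0.06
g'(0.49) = -0.04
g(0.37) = -0.05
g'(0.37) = -0.04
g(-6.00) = -0.02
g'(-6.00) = 0.00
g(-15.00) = -0.02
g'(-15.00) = 0.00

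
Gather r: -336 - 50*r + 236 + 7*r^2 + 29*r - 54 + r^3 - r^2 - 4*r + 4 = r^3 + 6*r^2 - 25*r - 150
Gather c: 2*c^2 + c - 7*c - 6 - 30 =2*c^2 - 6*c - 36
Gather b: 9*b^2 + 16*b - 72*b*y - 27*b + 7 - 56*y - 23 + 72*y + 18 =9*b^2 + b*(-72*y - 11) + 16*y + 2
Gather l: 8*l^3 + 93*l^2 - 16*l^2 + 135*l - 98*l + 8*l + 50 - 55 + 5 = 8*l^3 + 77*l^2 + 45*l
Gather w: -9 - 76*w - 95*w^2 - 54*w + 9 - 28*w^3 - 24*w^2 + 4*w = -28*w^3 - 119*w^2 - 126*w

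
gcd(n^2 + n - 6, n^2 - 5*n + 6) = n - 2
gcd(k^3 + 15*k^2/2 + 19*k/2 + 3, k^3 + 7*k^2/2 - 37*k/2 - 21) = k^2 + 7*k + 6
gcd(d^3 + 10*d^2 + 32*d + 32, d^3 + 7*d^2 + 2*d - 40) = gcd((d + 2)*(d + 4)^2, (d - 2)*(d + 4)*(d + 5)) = d + 4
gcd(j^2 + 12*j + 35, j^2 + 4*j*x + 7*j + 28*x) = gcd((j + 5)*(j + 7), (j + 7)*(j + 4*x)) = j + 7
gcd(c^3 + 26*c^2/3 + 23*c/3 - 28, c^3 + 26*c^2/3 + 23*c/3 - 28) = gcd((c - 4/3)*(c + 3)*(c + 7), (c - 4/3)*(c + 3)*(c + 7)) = c^3 + 26*c^2/3 + 23*c/3 - 28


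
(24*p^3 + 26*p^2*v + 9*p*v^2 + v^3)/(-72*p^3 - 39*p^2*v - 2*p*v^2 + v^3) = (-8*p^2 - 6*p*v - v^2)/(24*p^2 + 5*p*v - v^2)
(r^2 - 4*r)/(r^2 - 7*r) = (r - 4)/(r - 7)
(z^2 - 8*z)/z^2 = (z - 8)/z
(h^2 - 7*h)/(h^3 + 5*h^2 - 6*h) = (h - 7)/(h^2 + 5*h - 6)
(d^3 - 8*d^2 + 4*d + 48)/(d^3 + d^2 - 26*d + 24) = (d^2 - 4*d - 12)/(d^2 + 5*d - 6)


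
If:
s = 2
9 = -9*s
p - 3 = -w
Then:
No Solution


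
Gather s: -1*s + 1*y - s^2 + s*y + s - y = -s^2 + s*y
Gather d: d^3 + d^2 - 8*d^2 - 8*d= d^3 - 7*d^2 - 8*d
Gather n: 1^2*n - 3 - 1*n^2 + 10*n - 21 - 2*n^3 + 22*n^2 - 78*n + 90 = -2*n^3 + 21*n^2 - 67*n + 66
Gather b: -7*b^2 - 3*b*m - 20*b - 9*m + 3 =-7*b^2 + b*(-3*m - 20) - 9*m + 3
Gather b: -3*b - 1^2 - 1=-3*b - 2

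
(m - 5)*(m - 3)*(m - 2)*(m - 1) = m^4 - 11*m^3 + 41*m^2 - 61*m + 30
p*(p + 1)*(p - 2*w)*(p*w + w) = p^4*w - 2*p^3*w^2 + 2*p^3*w - 4*p^2*w^2 + p^2*w - 2*p*w^2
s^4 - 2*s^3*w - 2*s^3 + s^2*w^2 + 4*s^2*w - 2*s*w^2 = s*(s - 2)*(s - w)^2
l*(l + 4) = l^2 + 4*l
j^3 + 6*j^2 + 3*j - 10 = (j - 1)*(j + 2)*(j + 5)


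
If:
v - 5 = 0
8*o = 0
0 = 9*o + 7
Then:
No Solution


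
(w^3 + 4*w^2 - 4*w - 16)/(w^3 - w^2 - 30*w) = (-w^3 - 4*w^2 + 4*w + 16)/(w*(-w^2 + w + 30))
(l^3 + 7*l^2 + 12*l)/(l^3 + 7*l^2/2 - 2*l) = 2*(l + 3)/(2*l - 1)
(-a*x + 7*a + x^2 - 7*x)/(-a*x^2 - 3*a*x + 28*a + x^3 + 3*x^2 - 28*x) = (x - 7)/(x^2 + 3*x - 28)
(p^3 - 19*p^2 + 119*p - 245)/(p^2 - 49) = (p^2 - 12*p + 35)/(p + 7)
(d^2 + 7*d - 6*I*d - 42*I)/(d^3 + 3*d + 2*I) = (d^2 + d*(7 - 6*I) - 42*I)/(d^3 + 3*d + 2*I)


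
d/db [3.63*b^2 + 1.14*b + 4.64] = 7.26*b + 1.14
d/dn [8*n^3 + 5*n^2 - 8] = 2*n*(12*n + 5)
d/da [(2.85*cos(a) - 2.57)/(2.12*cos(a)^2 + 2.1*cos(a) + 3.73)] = (6.042*cos(a)^2 - 10.8968*cos(a) - 16.0275)*sin(a)/(4.4944*cos(a)^4 + 8.904*cos(a)^3 + 20.2252*cos(a)^2 + 15.666*cos(a) + 13.9129)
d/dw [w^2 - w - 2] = 2*w - 1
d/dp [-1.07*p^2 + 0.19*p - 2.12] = 0.19 - 2.14*p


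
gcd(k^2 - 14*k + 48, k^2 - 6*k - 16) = k - 8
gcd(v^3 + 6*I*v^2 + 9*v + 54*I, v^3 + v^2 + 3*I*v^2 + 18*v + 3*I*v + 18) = v^2 + 3*I*v + 18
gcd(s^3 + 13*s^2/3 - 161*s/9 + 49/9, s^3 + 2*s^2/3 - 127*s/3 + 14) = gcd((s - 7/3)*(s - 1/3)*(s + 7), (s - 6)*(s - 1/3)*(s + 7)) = s^2 + 20*s/3 - 7/3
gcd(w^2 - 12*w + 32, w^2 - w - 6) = 1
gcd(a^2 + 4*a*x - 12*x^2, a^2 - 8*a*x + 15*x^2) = 1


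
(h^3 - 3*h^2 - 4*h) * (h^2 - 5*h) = h^5 - 8*h^4 + 11*h^3 + 20*h^2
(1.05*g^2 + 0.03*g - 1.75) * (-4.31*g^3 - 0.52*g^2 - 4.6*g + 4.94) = -4.5255*g^5 - 0.6753*g^4 + 2.6969*g^3 + 5.959*g^2 + 8.1982*g - 8.645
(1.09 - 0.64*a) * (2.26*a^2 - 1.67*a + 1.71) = -1.4464*a^3 + 3.5322*a^2 - 2.9147*a + 1.8639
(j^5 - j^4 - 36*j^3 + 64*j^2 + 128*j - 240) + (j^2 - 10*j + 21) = j^5 - j^4 - 36*j^3 + 65*j^2 + 118*j - 219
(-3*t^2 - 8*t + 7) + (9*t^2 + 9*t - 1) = 6*t^2 + t + 6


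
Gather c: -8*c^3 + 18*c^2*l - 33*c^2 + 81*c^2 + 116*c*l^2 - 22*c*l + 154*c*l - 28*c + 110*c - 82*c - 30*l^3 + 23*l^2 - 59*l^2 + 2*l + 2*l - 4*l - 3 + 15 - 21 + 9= -8*c^3 + c^2*(18*l + 48) + c*(116*l^2 + 132*l) - 30*l^3 - 36*l^2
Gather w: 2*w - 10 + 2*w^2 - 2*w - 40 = 2*w^2 - 50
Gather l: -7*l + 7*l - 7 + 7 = 0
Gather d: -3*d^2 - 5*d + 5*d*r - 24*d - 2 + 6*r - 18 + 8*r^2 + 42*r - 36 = -3*d^2 + d*(5*r - 29) + 8*r^2 + 48*r - 56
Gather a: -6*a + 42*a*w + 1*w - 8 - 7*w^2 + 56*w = a*(42*w - 6) - 7*w^2 + 57*w - 8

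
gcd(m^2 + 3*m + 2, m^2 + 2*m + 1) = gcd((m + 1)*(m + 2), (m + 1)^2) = m + 1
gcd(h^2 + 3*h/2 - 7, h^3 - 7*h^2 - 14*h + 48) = h - 2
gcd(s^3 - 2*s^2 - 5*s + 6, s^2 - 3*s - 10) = s + 2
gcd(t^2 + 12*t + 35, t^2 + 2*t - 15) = t + 5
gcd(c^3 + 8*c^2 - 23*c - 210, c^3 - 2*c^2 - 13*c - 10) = c - 5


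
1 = 1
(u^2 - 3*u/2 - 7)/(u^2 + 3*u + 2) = (u - 7/2)/(u + 1)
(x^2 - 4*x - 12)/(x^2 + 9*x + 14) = (x - 6)/(x + 7)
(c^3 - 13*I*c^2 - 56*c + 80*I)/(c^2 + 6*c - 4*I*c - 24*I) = (c^2 - 9*I*c - 20)/(c + 6)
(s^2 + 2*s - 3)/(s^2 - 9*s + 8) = (s + 3)/(s - 8)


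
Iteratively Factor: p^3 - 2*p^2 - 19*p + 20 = (p - 5)*(p^2 + 3*p - 4) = (p - 5)*(p + 4)*(p - 1)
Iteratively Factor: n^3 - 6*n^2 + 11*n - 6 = (n - 1)*(n^2 - 5*n + 6) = (n - 2)*(n - 1)*(n - 3)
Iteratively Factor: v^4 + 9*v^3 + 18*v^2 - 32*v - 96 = (v + 3)*(v^3 + 6*v^2 - 32) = (v + 3)*(v + 4)*(v^2 + 2*v - 8) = (v + 3)*(v + 4)^2*(v - 2)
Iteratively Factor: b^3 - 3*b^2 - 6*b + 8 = (b - 1)*(b^2 - 2*b - 8) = (b - 4)*(b - 1)*(b + 2)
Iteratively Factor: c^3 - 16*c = (c - 4)*(c^2 + 4*c) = (c - 4)*(c + 4)*(c)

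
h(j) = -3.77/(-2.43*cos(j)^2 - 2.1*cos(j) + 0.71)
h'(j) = -3.77*(-4.86*sin(j)*cos(j) - 2.1*sin(j))/(-2.43*cos(j)^2 - 2.1*cos(j) + 0.71)^2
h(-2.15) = -3.33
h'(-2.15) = 1.38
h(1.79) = -3.58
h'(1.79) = 3.47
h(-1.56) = -5.49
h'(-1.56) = -17.19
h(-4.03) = -3.53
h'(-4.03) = -2.48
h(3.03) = -9.49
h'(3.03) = -7.27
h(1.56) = -5.49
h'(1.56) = 17.19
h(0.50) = 1.25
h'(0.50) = 1.27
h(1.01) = 3.45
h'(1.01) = 12.49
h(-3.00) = -9.25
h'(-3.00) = 8.69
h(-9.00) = -6.22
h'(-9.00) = 9.85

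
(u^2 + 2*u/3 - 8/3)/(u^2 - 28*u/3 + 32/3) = (u + 2)/(u - 8)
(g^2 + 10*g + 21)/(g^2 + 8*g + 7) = (g + 3)/(g + 1)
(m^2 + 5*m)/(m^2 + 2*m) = (m + 5)/(m + 2)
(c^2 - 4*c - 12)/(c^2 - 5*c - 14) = (c - 6)/(c - 7)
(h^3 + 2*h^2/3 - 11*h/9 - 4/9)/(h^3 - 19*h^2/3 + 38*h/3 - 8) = (9*h^3 + 6*h^2 - 11*h - 4)/(3*(3*h^3 - 19*h^2 + 38*h - 24))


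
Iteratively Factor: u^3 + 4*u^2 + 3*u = (u)*(u^2 + 4*u + 3) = u*(u + 3)*(u + 1)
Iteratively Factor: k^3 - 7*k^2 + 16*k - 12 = (k - 2)*(k^2 - 5*k + 6) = (k - 2)^2*(k - 3)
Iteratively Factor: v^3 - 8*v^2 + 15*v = (v)*(v^2 - 8*v + 15) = v*(v - 5)*(v - 3)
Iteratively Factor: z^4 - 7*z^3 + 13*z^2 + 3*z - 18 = (z - 3)*(z^3 - 4*z^2 + z + 6) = (z - 3)^2*(z^2 - z - 2) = (z - 3)^2*(z - 2)*(z + 1)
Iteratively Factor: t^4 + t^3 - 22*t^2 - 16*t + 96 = (t - 2)*(t^3 + 3*t^2 - 16*t - 48) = (t - 2)*(t + 3)*(t^2 - 16) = (t - 2)*(t + 3)*(t + 4)*(t - 4)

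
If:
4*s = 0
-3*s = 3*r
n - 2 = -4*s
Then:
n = 2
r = 0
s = 0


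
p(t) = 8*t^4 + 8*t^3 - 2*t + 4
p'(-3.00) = -650.00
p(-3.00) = 442.00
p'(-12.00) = -51842.00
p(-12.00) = 152092.00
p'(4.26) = 2907.42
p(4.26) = 3248.63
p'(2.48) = 633.71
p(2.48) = 423.68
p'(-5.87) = -5647.42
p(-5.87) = 7895.87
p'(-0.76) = -2.18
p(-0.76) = 4.68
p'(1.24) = 95.91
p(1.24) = 35.69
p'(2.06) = 379.58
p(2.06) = 213.88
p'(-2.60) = -402.19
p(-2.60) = 234.17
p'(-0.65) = -0.65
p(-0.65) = 4.53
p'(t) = 32*t^3 + 24*t^2 - 2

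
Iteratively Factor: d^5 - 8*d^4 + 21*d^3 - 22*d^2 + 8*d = (d - 4)*(d^4 - 4*d^3 + 5*d^2 - 2*d) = d*(d - 4)*(d^3 - 4*d^2 + 5*d - 2) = d*(d - 4)*(d - 1)*(d^2 - 3*d + 2) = d*(d - 4)*(d - 1)^2*(d - 2)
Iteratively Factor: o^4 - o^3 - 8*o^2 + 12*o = (o)*(o^3 - o^2 - 8*o + 12) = o*(o - 2)*(o^2 + o - 6) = o*(o - 2)*(o + 3)*(o - 2)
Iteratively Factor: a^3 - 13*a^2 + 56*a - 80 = (a - 5)*(a^2 - 8*a + 16) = (a - 5)*(a - 4)*(a - 4)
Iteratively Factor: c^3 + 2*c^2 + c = (c + 1)*(c^2 + c) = (c + 1)^2*(c)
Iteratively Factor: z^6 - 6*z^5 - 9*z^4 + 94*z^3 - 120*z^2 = (z - 2)*(z^5 - 4*z^4 - 17*z^3 + 60*z^2) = (z - 3)*(z - 2)*(z^4 - z^3 - 20*z^2) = z*(z - 3)*(z - 2)*(z^3 - z^2 - 20*z) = z*(z - 3)*(z - 2)*(z + 4)*(z^2 - 5*z) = z^2*(z - 3)*(z - 2)*(z + 4)*(z - 5)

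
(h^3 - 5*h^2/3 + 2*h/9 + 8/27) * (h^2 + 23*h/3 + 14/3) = h^5 + 6*h^4 - 71*h^3/9 - 52*h^2/9 + 268*h/81 + 112/81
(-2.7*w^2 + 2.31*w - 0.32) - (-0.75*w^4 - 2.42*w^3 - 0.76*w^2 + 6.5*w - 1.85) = 0.75*w^4 + 2.42*w^3 - 1.94*w^2 - 4.19*w + 1.53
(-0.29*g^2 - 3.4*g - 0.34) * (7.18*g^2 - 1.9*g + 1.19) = -2.0822*g^4 - 23.861*g^3 + 3.6737*g^2 - 3.4*g - 0.4046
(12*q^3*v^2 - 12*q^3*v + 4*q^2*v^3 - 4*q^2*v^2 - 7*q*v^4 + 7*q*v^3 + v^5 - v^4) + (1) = 12*q^3*v^2 - 12*q^3*v + 4*q^2*v^3 - 4*q^2*v^2 - 7*q*v^4 + 7*q*v^3 + v^5 - v^4 + 1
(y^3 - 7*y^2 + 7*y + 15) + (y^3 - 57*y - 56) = 2*y^3 - 7*y^2 - 50*y - 41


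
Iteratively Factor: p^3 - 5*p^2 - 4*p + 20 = (p + 2)*(p^2 - 7*p + 10) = (p - 2)*(p + 2)*(p - 5)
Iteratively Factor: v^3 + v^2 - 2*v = (v + 2)*(v^2 - v) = (v - 1)*(v + 2)*(v)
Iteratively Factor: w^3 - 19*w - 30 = (w + 3)*(w^2 - 3*w - 10) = (w + 2)*(w + 3)*(w - 5)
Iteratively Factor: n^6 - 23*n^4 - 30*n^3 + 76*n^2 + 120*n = (n + 2)*(n^5 - 2*n^4 - 19*n^3 + 8*n^2 + 60*n) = n*(n + 2)*(n^4 - 2*n^3 - 19*n^2 + 8*n + 60) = n*(n - 5)*(n + 2)*(n^3 + 3*n^2 - 4*n - 12) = n*(n - 5)*(n - 2)*(n + 2)*(n^2 + 5*n + 6) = n*(n - 5)*(n - 2)*(n + 2)*(n + 3)*(n + 2)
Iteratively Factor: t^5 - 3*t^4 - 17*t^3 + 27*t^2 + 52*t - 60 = (t + 3)*(t^4 - 6*t^3 + t^2 + 24*t - 20) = (t - 1)*(t + 3)*(t^3 - 5*t^2 - 4*t + 20) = (t - 5)*(t - 1)*(t + 3)*(t^2 - 4) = (t - 5)*(t - 1)*(t + 2)*(t + 3)*(t - 2)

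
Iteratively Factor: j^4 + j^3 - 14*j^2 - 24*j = (j - 4)*(j^3 + 5*j^2 + 6*j) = j*(j - 4)*(j^2 + 5*j + 6) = j*(j - 4)*(j + 3)*(j + 2)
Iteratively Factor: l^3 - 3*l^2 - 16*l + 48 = (l - 3)*(l^2 - 16) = (l - 3)*(l + 4)*(l - 4)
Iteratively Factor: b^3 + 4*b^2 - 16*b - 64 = (b + 4)*(b^2 - 16) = (b + 4)^2*(b - 4)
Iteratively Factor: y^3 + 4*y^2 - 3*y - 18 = (y + 3)*(y^2 + y - 6) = (y + 3)^2*(y - 2)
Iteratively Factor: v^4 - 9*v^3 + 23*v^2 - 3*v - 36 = (v - 3)*(v^3 - 6*v^2 + 5*v + 12) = (v - 3)*(v + 1)*(v^2 - 7*v + 12) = (v - 3)^2*(v + 1)*(v - 4)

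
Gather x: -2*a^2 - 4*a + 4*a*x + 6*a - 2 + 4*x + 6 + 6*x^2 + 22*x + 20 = -2*a^2 + 2*a + 6*x^2 + x*(4*a + 26) + 24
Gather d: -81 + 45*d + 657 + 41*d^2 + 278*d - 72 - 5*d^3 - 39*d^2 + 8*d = -5*d^3 + 2*d^2 + 331*d + 504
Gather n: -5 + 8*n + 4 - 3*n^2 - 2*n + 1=-3*n^2 + 6*n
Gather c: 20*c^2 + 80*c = 20*c^2 + 80*c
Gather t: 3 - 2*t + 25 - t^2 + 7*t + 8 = -t^2 + 5*t + 36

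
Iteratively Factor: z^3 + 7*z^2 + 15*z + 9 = (z + 3)*(z^2 + 4*z + 3) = (z + 3)^2*(z + 1)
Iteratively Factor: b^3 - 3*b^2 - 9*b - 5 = (b + 1)*(b^2 - 4*b - 5) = (b + 1)^2*(b - 5)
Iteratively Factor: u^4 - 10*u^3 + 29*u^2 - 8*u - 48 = (u - 4)*(u^3 - 6*u^2 + 5*u + 12) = (u - 4)*(u + 1)*(u^2 - 7*u + 12) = (u - 4)^2*(u + 1)*(u - 3)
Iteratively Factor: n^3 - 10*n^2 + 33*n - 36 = (n - 3)*(n^2 - 7*n + 12) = (n - 4)*(n - 3)*(n - 3)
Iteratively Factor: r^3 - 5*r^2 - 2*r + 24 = (r - 4)*(r^2 - r - 6) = (r - 4)*(r - 3)*(r + 2)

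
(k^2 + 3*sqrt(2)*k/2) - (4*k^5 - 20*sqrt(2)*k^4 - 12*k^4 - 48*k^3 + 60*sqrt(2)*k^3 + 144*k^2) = -4*k^5 + 12*k^4 + 20*sqrt(2)*k^4 - 60*sqrt(2)*k^3 + 48*k^3 - 143*k^2 + 3*sqrt(2)*k/2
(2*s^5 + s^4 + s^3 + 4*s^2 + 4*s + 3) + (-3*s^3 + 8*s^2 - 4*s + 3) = 2*s^5 + s^4 - 2*s^3 + 12*s^2 + 6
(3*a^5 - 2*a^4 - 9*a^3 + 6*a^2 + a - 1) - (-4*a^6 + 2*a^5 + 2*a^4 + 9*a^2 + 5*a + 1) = 4*a^6 + a^5 - 4*a^4 - 9*a^3 - 3*a^2 - 4*a - 2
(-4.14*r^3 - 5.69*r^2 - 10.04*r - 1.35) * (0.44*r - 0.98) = -1.8216*r^4 + 1.5536*r^3 + 1.1586*r^2 + 9.2452*r + 1.323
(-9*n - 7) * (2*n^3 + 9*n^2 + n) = -18*n^4 - 95*n^3 - 72*n^2 - 7*n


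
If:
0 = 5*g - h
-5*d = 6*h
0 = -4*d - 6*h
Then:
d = 0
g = 0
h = 0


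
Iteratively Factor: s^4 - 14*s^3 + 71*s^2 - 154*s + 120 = (s - 5)*(s^3 - 9*s^2 + 26*s - 24) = (s - 5)*(s - 2)*(s^2 - 7*s + 12) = (s - 5)*(s - 4)*(s - 2)*(s - 3)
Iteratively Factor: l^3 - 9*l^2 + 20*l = (l - 5)*(l^2 - 4*l) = l*(l - 5)*(l - 4)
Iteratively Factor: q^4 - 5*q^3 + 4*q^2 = (q - 4)*(q^3 - q^2) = (q - 4)*(q - 1)*(q^2) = q*(q - 4)*(q - 1)*(q)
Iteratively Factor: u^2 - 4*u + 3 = (u - 1)*(u - 3)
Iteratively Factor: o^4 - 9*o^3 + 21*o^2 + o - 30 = (o - 3)*(o^3 - 6*o^2 + 3*o + 10) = (o - 3)*(o + 1)*(o^2 - 7*o + 10) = (o - 3)*(o - 2)*(o + 1)*(o - 5)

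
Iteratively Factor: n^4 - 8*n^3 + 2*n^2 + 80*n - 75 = (n - 5)*(n^3 - 3*n^2 - 13*n + 15) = (n - 5)*(n + 3)*(n^2 - 6*n + 5) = (n - 5)^2*(n + 3)*(n - 1)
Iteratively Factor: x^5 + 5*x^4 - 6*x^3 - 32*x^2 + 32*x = (x)*(x^4 + 5*x^3 - 6*x^2 - 32*x + 32) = x*(x - 2)*(x^3 + 7*x^2 + 8*x - 16) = x*(x - 2)*(x - 1)*(x^2 + 8*x + 16) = x*(x - 2)*(x - 1)*(x + 4)*(x + 4)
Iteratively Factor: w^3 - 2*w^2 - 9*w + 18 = (w - 3)*(w^2 + w - 6) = (w - 3)*(w - 2)*(w + 3)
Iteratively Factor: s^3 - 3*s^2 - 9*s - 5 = (s + 1)*(s^2 - 4*s - 5) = (s + 1)^2*(s - 5)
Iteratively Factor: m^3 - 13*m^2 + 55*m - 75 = (m - 5)*(m^2 - 8*m + 15) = (m - 5)^2*(m - 3)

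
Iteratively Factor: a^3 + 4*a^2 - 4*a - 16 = (a - 2)*(a^2 + 6*a + 8) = (a - 2)*(a + 2)*(a + 4)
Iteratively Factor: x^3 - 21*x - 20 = (x + 4)*(x^2 - 4*x - 5) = (x + 1)*(x + 4)*(x - 5)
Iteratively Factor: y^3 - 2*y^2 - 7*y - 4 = (y + 1)*(y^2 - 3*y - 4) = (y - 4)*(y + 1)*(y + 1)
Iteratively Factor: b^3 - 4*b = (b + 2)*(b^2 - 2*b) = (b - 2)*(b + 2)*(b)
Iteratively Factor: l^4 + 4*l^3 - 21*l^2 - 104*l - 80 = (l + 4)*(l^3 - 21*l - 20) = (l - 5)*(l + 4)*(l^2 + 5*l + 4) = (l - 5)*(l + 4)^2*(l + 1)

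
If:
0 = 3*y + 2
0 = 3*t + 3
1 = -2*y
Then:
No Solution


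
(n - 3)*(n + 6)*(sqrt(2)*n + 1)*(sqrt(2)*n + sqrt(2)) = 2*n^4 + sqrt(2)*n^3 + 8*n^3 - 30*n^2 + 4*sqrt(2)*n^2 - 36*n - 15*sqrt(2)*n - 18*sqrt(2)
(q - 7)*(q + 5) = q^2 - 2*q - 35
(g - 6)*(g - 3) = g^2 - 9*g + 18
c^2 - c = c*(c - 1)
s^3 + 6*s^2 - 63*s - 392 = (s - 8)*(s + 7)^2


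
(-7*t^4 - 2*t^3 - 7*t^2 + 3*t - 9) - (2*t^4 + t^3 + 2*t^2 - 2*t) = -9*t^4 - 3*t^3 - 9*t^2 + 5*t - 9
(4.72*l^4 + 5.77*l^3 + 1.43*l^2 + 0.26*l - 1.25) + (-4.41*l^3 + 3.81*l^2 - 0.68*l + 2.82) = 4.72*l^4 + 1.36*l^3 + 5.24*l^2 - 0.42*l + 1.57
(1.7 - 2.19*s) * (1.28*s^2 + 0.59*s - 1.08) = -2.8032*s^3 + 0.8839*s^2 + 3.3682*s - 1.836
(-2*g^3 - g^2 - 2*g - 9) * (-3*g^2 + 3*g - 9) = 6*g^5 - 3*g^4 + 21*g^3 + 30*g^2 - 9*g + 81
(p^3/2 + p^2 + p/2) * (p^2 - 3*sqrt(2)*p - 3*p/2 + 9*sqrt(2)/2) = p^5/2 - 3*sqrt(2)*p^4/2 + p^4/4 - 3*sqrt(2)*p^3/4 - p^3 - 3*p^2/4 + 3*sqrt(2)*p^2 + 9*sqrt(2)*p/4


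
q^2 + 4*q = q*(q + 4)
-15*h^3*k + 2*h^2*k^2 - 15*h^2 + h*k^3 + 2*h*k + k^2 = (-3*h + k)*(5*h + k)*(h*k + 1)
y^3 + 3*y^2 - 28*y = y*(y - 4)*(y + 7)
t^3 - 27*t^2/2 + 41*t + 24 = (t - 8)*(t - 6)*(t + 1/2)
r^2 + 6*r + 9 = (r + 3)^2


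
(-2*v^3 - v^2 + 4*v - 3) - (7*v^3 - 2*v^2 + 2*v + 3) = -9*v^3 + v^2 + 2*v - 6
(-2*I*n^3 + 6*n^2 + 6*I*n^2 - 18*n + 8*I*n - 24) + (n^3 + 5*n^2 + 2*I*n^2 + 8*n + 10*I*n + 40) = n^3 - 2*I*n^3 + 11*n^2 + 8*I*n^2 - 10*n + 18*I*n + 16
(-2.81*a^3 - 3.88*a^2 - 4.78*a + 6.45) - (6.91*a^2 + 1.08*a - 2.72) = -2.81*a^3 - 10.79*a^2 - 5.86*a + 9.17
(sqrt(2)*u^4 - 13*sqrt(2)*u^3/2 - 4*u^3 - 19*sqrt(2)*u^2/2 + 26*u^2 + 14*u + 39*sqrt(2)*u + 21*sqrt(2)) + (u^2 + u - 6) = sqrt(2)*u^4 - 13*sqrt(2)*u^3/2 - 4*u^3 - 19*sqrt(2)*u^2/2 + 27*u^2 + 15*u + 39*sqrt(2)*u - 6 + 21*sqrt(2)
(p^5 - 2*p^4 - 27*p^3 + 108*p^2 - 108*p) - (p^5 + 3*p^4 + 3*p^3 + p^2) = -5*p^4 - 30*p^3 + 107*p^2 - 108*p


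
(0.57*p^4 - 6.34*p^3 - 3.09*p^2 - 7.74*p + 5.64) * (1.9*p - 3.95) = 1.083*p^5 - 14.2975*p^4 + 19.172*p^3 - 2.5005*p^2 + 41.289*p - 22.278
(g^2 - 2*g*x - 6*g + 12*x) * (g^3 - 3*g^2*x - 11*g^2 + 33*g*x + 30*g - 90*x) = g^5 - 5*g^4*x - 17*g^4 + 6*g^3*x^2 + 85*g^3*x + 96*g^3 - 102*g^2*x^2 - 480*g^2*x - 180*g^2 + 576*g*x^2 + 900*g*x - 1080*x^2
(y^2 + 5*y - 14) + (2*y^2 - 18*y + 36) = 3*y^2 - 13*y + 22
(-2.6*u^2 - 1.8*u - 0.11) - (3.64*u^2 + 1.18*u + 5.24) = -6.24*u^2 - 2.98*u - 5.35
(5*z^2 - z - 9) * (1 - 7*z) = -35*z^3 + 12*z^2 + 62*z - 9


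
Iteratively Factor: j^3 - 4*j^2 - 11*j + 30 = (j - 5)*(j^2 + j - 6) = (j - 5)*(j - 2)*(j + 3)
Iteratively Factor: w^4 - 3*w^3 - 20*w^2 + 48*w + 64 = (w + 1)*(w^3 - 4*w^2 - 16*w + 64) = (w + 1)*(w + 4)*(w^2 - 8*w + 16) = (w - 4)*(w + 1)*(w + 4)*(w - 4)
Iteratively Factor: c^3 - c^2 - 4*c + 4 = (c - 2)*(c^2 + c - 2) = (c - 2)*(c - 1)*(c + 2)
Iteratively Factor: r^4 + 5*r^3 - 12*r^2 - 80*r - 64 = (r - 4)*(r^3 + 9*r^2 + 24*r + 16) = (r - 4)*(r + 4)*(r^2 + 5*r + 4) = (r - 4)*(r + 1)*(r + 4)*(r + 4)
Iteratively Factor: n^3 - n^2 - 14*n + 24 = (n - 3)*(n^2 + 2*n - 8) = (n - 3)*(n + 4)*(n - 2)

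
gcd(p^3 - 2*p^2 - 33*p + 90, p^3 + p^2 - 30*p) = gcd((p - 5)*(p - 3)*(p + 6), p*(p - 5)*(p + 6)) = p^2 + p - 30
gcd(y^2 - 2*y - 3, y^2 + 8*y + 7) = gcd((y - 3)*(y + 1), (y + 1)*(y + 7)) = y + 1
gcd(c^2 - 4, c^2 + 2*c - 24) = 1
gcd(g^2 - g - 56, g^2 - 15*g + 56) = g - 8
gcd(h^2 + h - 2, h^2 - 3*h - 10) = h + 2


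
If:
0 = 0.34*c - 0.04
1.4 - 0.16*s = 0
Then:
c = 0.12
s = 8.75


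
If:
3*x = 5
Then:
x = 5/3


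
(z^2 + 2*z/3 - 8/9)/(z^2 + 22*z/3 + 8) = (z - 2/3)/(z + 6)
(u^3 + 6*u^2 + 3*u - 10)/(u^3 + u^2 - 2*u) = (u + 5)/u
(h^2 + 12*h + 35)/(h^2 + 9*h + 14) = (h + 5)/(h + 2)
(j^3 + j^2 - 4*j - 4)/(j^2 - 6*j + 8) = (j^2 + 3*j + 2)/(j - 4)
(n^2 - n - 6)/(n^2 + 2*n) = (n - 3)/n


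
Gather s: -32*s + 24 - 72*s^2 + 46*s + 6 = -72*s^2 + 14*s + 30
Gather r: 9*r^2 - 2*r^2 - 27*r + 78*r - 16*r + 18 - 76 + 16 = 7*r^2 + 35*r - 42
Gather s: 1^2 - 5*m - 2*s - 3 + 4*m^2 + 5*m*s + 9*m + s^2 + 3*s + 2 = 4*m^2 + 4*m + s^2 + s*(5*m + 1)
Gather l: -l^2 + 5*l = -l^2 + 5*l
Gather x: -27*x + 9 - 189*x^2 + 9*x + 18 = -189*x^2 - 18*x + 27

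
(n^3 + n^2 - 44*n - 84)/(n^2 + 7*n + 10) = (n^2 - n - 42)/(n + 5)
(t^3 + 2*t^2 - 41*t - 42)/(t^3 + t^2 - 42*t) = (t + 1)/t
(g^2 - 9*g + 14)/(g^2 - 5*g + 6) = (g - 7)/(g - 3)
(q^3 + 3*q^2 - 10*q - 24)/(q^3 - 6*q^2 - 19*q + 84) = (q + 2)/(q - 7)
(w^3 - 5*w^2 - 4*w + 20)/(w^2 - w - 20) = (w^2 - 4)/(w + 4)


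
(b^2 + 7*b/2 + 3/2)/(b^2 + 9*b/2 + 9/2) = (2*b + 1)/(2*b + 3)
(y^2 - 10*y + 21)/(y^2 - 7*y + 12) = (y - 7)/(y - 4)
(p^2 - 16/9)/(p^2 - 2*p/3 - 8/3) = (p - 4/3)/(p - 2)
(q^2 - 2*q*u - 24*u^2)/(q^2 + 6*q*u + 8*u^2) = (q - 6*u)/(q + 2*u)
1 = 1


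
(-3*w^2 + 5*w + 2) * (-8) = 24*w^2 - 40*w - 16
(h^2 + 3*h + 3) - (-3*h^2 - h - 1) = 4*h^2 + 4*h + 4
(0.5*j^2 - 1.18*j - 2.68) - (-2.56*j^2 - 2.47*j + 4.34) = 3.06*j^2 + 1.29*j - 7.02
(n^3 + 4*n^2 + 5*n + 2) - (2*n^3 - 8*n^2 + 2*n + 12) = -n^3 + 12*n^2 + 3*n - 10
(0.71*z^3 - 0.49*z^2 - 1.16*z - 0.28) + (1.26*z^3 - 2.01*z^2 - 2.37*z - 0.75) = 1.97*z^3 - 2.5*z^2 - 3.53*z - 1.03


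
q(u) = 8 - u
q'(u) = -1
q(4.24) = 3.76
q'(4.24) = -1.00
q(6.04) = 1.96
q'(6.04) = -1.00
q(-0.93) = 8.93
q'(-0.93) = -1.00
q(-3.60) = 11.60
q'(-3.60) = -1.00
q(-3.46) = 11.46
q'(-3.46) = -1.00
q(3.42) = 4.58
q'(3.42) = -1.00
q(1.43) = 6.57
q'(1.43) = -1.00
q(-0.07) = 8.07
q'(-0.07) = -1.00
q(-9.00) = 17.00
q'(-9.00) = -1.00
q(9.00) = -1.00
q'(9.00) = -1.00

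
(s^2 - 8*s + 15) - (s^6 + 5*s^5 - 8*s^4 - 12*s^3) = -s^6 - 5*s^5 + 8*s^4 + 12*s^3 + s^2 - 8*s + 15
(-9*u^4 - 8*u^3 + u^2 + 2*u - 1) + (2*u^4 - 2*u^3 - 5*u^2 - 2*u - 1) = -7*u^4 - 10*u^3 - 4*u^2 - 2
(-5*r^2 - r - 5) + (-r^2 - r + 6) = -6*r^2 - 2*r + 1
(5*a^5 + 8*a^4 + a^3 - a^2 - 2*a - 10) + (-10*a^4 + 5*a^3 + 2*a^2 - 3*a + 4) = 5*a^5 - 2*a^4 + 6*a^3 + a^2 - 5*a - 6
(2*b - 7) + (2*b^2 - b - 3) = 2*b^2 + b - 10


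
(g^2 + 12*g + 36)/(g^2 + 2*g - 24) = (g + 6)/(g - 4)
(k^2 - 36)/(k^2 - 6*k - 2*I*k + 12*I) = (k + 6)/(k - 2*I)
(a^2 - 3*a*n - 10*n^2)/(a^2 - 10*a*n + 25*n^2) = (a + 2*n)/(a - 5*n)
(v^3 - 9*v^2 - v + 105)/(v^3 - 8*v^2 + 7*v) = (v^2 - 2*v - 15)/(v*(v - 1))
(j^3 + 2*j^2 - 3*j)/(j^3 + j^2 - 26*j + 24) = j*(j + 3)/(j^2 + 2*j - 24)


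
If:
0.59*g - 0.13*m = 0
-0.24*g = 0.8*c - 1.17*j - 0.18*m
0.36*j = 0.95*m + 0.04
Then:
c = 4.01827330508475*m + 0.1625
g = 0.220338983050847*m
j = 2.63888888888889*m + 0.111111111111111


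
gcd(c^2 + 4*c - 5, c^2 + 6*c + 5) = c + 5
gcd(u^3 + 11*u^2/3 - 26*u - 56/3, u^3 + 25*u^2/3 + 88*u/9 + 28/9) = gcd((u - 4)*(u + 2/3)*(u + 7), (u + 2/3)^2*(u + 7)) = u^2 + 23*u/3 + 14/3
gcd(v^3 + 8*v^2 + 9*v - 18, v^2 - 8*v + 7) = v - 1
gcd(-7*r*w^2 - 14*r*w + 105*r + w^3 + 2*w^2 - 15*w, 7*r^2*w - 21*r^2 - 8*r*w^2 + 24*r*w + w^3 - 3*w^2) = 7*r*w - 21*r - w^2 + 3*w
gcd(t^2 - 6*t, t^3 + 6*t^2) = t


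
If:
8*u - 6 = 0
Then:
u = 3/4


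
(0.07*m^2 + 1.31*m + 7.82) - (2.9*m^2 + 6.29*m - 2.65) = -2.83*m^2 - 4.98*m + 10.47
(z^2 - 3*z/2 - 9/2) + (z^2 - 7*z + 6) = 2*z^2 - 17*z/2 + 3/2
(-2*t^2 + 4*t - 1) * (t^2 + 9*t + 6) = -2*t^4 - 14*t^3 + 23*t^2 + 15*t - 6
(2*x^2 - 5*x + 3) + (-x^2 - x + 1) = x^2 - 6*x + 4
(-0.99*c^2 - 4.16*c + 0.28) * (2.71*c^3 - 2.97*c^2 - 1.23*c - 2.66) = -2.6829*c^5 - 8.3333*c^4 + 14.3317*c^3 + 6.9186*c^2 + 10.7212*c - 0.7448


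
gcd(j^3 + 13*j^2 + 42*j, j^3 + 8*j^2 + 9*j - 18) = j + 6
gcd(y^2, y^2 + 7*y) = y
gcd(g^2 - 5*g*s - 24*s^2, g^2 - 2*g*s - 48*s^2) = -g + 8*s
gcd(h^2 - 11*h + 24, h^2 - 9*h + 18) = h - 3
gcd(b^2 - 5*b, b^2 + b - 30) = b - 5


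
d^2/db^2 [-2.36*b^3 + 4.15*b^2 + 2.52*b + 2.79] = 8.3 - 14.16*b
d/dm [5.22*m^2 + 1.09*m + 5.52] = 10.44*m + 1.09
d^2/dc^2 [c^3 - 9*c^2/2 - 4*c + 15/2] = 6*c - 9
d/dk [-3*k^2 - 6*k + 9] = -6*k - 6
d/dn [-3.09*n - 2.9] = -3.09000000000000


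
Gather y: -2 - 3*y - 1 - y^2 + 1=-y^2 - 3*y - 2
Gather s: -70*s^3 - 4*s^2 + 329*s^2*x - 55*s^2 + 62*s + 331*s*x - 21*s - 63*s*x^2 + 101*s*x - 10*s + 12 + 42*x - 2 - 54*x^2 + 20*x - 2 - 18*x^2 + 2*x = -70*s^3 + s^2*(329*x - 59) + s*(-63*x^2 + 432*x + 31) - 72*x^2 + 64*x + 8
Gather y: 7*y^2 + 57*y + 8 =7*y^2 + 57*y + 8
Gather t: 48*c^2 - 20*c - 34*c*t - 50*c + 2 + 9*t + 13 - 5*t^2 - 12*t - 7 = 48*c^2 - 70*c - 5*t^2 + t*(-34*c - 3) + 8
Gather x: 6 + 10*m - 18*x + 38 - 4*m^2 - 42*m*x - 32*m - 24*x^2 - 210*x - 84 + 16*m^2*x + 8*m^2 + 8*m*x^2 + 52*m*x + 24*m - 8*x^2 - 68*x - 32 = 4*m^2 + 2*m + x^2*(8*m - 32) + x*(16*m^2 + 10*m - 296) - 72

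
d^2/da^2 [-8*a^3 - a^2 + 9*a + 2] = -48*a - 2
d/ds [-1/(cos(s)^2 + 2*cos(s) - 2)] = -2*(cos(s) + 1)*sin(s)/(cos(s)^2 + 2*cos(s) - 2)^2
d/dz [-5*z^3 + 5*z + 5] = 5 - 15*z^2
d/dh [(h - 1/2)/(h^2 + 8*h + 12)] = (-h^2 + h + 16)/(h^4 + 16*h^3 + 88*h^2 + 192*h + 144)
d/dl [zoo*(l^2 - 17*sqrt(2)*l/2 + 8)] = zoo*(l + 1)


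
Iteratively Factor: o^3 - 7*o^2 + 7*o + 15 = (o - 5)*(o^2 - 2*o - 3) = (o - 5)*(o - 3)*(o + 1)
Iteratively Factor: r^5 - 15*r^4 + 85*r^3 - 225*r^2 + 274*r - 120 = (r - 2)*(r^4 - 13*r^3 + 59*r^2 - 107*r + 60) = (r - 3)*(r - 2)*(r^3 - 10*r^2 + 29*r - 20) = (r - 5)*(r - 3)*(r - 2)*(r^2 - 5*r + 4) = (r - 5)*(r - 4)*(r - 3)*(r - 2)*(r - 1)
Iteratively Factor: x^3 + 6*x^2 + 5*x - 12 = (x - 1)*(x^2 + 7*x + 12) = (x - 1)*(x + 4)*(x + 3)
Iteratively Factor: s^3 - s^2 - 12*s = (s + 3)*(s^2 - 4*s) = s*(s + 3)*(s - 4)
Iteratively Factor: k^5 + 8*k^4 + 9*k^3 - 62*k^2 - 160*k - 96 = (k + 4)*(k^4 + 4*k^3 - 7*k^2 - 34*k - 24) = (k + 2)*(k + 4)*(k^3 + 2*k^2 - 11*k - 12) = (k - 3)*(k + 2)*(k + 4)*(k^2 + 5*k + 4) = (k - 3)*(k + 2)*(k + 4)^2*(k + 1)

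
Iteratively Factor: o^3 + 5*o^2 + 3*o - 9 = (o - 1)*(o^2 + 6*o + 9) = (o - 1)*(o + 3)*(o + 3)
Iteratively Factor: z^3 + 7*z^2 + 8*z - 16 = (z + 4)*(z^2 + 3*z - 4) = (z - 1)*(z + 4)*(z + 4)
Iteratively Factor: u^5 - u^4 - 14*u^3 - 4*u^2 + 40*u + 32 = (u - 4)*(u^4 + 3*u^3 - 2*u^2 - 12*u - 8) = (u - 4)*(u + 1)*(u^3 + 2*u^2 - 4*u - 8) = (u - 4)*(u - 2)*(u + 1)*(u^2 + 4*u + 4) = (u - 4)*(u - 2)*(u + 1)*(u + 2)*(u + 2)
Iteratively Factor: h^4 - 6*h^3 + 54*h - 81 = (h + 3)*(h^3 - 9*h^2 + 27*h - 27) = (h - 3)*(h + 3)*(h^2 - 6*h + 9) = (h - 3)^2*(h + 3)*(h - 3)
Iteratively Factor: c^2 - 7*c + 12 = (c - 4)*(c - 3)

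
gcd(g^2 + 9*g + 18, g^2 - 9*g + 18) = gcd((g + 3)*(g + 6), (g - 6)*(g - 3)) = 1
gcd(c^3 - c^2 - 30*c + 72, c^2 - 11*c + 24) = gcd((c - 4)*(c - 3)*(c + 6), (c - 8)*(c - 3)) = c - 3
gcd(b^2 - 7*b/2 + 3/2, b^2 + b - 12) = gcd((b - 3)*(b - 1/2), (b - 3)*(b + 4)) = b - 3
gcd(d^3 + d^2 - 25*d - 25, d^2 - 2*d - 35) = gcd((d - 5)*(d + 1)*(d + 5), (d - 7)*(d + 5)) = d + 5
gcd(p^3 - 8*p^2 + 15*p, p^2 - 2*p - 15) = p - 5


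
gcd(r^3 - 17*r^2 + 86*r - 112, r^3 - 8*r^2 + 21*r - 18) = r - 2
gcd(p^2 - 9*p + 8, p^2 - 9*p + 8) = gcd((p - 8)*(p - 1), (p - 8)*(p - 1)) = p^2 - 9*p + 8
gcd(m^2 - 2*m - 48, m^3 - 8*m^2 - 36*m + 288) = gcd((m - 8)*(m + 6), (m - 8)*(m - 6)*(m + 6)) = m^2 - 2*m - 48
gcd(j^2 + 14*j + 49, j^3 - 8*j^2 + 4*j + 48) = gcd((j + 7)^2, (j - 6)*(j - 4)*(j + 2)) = 1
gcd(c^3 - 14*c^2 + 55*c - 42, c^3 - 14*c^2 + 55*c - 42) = c^3 - 14*c^2 + 55*c - 42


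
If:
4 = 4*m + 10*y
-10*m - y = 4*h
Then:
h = 6*y - 5/2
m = 1 - 5*y/2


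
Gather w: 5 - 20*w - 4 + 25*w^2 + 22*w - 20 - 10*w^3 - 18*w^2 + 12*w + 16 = -10*w^3 + 7*w^2 + 14*w - 3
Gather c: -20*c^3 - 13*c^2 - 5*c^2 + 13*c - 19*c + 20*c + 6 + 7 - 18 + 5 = -20*c^3 - 18*c^2 + 14*c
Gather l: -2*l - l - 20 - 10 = -3*l - 30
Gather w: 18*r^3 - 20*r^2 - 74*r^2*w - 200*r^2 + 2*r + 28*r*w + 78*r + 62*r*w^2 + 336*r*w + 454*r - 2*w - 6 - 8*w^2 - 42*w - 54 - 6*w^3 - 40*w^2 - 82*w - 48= 18*r^3 - 220*r^2 + 534*r - 6*w^3 + w^2*(62*r - 48) + w*(-74*r^2 + 364*r - 126) - 108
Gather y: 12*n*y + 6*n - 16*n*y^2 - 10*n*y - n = -16*n*y^2 + 2*n*y + 5*n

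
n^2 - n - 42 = (n - 7)*(n + 6)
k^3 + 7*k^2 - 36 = (k - 2)*(k + 3)*(k + 6)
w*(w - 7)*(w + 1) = w^3 - 6*w^2 - 7*w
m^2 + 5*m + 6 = (m + 2)*(m + 3)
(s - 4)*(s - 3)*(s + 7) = s^3 - 37*s + 84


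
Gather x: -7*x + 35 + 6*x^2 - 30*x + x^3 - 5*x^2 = x^3 + x^2 - 37*x + 35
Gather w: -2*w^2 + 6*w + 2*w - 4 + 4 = -2*w^2 + 8*w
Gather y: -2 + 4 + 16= 18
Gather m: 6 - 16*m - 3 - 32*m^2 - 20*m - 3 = -32*m^2 - 36*m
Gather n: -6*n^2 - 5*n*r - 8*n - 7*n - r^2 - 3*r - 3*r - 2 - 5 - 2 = -6*n^2 + n*(-5*r - 15) - r^2 - 6*r - 9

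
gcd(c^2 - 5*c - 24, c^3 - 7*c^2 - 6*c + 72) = c + 3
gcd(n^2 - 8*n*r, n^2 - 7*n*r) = n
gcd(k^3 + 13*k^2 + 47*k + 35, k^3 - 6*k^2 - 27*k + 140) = k + 5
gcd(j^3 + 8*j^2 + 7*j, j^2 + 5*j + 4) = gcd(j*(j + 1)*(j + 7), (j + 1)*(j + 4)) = j + 1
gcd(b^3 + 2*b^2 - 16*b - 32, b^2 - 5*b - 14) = b + 2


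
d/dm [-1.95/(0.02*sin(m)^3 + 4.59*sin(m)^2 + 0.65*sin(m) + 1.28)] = (0.117*sin(m)^2 + 17.901*sin(m) + 1.2675)*cos(m)/(0.02*sin(m)^3 + 4.59*sin(m)^2 + 0.65*sin(m) + 1.28)^2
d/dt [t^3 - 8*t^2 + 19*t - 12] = 3*t^2 - 16*t + 19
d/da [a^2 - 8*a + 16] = 2*a - 8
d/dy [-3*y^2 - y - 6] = -6*y - 1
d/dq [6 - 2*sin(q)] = -2*cos(q)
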